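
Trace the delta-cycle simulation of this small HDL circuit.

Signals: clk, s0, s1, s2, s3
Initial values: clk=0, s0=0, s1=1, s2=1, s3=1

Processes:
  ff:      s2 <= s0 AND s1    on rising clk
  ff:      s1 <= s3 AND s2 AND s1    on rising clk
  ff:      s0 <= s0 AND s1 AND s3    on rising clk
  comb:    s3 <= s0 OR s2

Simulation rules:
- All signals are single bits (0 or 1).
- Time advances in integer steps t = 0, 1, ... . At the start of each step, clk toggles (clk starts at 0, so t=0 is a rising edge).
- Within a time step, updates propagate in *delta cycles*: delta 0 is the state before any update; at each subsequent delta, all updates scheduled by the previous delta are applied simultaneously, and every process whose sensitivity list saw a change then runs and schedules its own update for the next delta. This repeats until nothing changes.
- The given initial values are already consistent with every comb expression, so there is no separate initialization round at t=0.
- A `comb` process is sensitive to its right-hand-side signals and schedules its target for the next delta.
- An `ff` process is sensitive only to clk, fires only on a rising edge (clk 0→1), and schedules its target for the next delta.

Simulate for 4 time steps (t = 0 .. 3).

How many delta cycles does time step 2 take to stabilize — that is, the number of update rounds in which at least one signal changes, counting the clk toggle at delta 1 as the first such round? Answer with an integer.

2

t=0 Δ0: clk=0 s1=1 s2=1 s0=0 s3=1
  Δ1: clk:0→1
  Δ2: s2:1→0
  Δ3: s3:1→0
  (3Δ to stable)
t=1 Δ0: clk=1 s1=1 s2=0 s0=0 s3=0
  Δ1: clk:1→0
  (1Δ to stable)
t=2 Δ0: clk=0 s1=1 s2=0 s0=0 s3=0
  Δ1: clk:0→1
  Δ2: s1:1→0
  (2Δ to stable)
t=3 Δ0: clk=1 s1=0 s2=0 s0=0 s3=0
  Δ1: clk:1→0
  (1Δ to stable)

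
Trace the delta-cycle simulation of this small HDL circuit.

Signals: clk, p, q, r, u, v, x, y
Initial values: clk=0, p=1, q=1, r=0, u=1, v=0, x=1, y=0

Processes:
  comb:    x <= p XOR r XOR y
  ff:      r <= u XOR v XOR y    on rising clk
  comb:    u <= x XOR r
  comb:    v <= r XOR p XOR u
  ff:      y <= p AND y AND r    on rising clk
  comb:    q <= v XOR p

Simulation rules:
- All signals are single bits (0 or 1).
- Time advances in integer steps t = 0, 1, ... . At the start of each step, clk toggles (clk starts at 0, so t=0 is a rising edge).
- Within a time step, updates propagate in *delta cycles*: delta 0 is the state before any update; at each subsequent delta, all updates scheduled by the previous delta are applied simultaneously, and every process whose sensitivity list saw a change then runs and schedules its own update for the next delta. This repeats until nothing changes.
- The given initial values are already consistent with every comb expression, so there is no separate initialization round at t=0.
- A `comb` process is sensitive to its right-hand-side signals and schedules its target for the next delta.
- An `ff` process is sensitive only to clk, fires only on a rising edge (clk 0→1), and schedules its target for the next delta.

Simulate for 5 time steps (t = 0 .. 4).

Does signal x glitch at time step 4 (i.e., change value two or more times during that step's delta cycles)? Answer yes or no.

no

[bits: p,u,q,r,x,clk,v,y]
t=0: Δ0=11101000 Δ1=11101100 Δ2=11111100 Δ3=10110110 Δ4=11010100 Δ5=11110110 Δ6=11010110 | 6Δ
t=1: Δ0=11010110 Δ1=11010010 | 1Δ
t=2: Δ0=11010010 Δ1=11010110 Δ2=11000110 Δ3=10001100 Δ4=11101110 Δ5=11001100 Δ6=11101100 | 6Δ
t=3: Δ0=11101100 Δ1=11101000 | 1Δ
t=4: Δ0=11101000 Δ1=11101100 Δ2=11111100 Δ3=10110110 Δ4=11010100 Δ5=11110110 Δ6=11010110 | 6Δ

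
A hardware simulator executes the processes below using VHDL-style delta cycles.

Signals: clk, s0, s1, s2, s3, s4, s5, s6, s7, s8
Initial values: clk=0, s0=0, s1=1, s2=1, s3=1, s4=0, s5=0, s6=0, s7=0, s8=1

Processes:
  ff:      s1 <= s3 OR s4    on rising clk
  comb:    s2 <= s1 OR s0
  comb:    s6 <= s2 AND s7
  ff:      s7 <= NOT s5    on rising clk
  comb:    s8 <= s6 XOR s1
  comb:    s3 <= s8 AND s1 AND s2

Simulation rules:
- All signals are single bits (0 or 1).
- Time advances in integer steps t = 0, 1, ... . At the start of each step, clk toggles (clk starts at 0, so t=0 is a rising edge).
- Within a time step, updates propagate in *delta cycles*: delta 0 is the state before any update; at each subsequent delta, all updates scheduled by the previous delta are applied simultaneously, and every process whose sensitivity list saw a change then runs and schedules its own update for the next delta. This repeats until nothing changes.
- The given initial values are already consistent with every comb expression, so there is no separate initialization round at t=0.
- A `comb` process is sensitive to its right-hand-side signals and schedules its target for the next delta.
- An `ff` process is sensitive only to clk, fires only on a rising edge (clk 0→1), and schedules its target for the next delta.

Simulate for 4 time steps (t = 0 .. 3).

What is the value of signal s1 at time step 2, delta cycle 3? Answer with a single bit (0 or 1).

t=0 Δ0: s0=0 s6=0 s4=0 s3=1 s2=1 s7=0 clk=0 s1=1 s5=0 s8=1
  Δ1: clk:0→1
  Δ2: s7:0→1
  Δ3: s6:0→1
  Δ4: s8:1→0
  Δ5: s3:1→0
  (5Δ to stable)
t=1 Δ0: s0=0 s6=1 s4=0 s3=0 s2=1 s7=1 clk=1 s1=1 s5=0 s8=0
  Δ1: clk:1→0
  (1Δ to stable)
t=2 Δ0: s0=0 s6=1 s4=0 s3=0 s2=1 s7=1 clk=0 s1=1 s5=0 s8=0
  Δ1: clk:0→1
  Δ2: s1:1→0
  Δ3: s2:1→0, s8:0→1
  Δ4: s6:1→0
  Δ5: s8:1→0
  (5Δ to stable)
t=3 Δ0: s0=0 s6=0 s4=0 s3=0 s2=0 s7=1 clk=1 s1=0 s5=0 s8=0
  Δ1: clk:1→0
  (1Δ to stable)

0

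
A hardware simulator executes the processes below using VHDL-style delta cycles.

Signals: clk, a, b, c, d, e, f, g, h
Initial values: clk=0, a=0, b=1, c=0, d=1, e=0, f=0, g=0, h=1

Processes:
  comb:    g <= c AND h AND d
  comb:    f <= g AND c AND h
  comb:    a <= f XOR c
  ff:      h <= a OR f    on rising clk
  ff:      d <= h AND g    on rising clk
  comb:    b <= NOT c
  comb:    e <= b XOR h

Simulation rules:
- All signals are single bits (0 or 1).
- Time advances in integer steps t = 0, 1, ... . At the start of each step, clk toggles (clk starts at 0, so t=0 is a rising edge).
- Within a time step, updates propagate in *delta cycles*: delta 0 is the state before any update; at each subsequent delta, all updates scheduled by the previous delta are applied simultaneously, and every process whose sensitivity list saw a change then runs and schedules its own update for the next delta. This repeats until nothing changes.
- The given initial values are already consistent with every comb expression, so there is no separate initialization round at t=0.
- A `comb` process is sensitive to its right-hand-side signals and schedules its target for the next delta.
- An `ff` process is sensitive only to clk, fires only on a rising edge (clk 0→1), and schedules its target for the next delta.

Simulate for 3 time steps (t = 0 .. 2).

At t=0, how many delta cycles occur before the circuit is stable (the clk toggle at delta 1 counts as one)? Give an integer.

t=0 Δ0: c=0 b=1 clk=0 e=0 h=1 g=0 a=0 d=1 f=0
  Δ1: clk:0→1
  Δ2: h:1→0, d:1→0
  Δ3: e:0→1
  (3Δ to stable)
t=1 Δ0: c=0 b=1 clk=1 e=1 h=0 g=0 a=0 d=0 f=0
  Δ1: clk:1→0
  (1Δ to stable)
t=2 Δ0: c=0 b=1 clk=0 e=1 h=0 g=0 a=0 d=0 f=0
  Δ1: clk:0→1
  (1Δ to stable)

3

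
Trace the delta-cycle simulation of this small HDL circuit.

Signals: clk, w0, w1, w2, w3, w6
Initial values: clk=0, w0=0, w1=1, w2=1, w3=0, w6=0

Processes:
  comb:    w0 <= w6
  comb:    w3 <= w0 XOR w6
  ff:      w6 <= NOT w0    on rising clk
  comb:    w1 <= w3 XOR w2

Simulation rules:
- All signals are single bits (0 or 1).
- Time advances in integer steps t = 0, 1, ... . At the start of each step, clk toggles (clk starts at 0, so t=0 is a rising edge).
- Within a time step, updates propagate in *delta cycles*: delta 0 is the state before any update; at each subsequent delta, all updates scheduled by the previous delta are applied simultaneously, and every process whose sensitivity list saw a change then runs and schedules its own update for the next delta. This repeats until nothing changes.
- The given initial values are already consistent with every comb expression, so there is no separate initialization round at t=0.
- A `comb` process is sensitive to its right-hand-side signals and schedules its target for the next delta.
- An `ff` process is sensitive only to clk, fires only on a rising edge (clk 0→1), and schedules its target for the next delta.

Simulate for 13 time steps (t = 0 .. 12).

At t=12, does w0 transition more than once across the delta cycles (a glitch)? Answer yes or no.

t=0 Δ0: clk=0 w3=0 w2=1 w1=1 w6=0 w0=0
  Δ1: clk:0→1
  Δ2: w6:0→1
  Δ3: w3:0→1, w0:0→1
  Δ4: w3:1→0, w1:1→0
  Δ5: w1:0→1
  (5Δ to stable)
t=1 Δ0: clk=1 w3=0 w2=1 w1=1 w6=1 w0=1
  Δ1: clk:1→0
  (1Δ to stable)
t=2 Δ0: clk=0 w3=0 w2=1 w1=1 w6=1 w0=1
  Δ1: clk:0→1
  Δ2: w6:1→0
  Δ3: w3:0→1, w0:1→0
  Δ4: w3:1→0, w1:1→0
  Δ5: w1:0→1
  (5Δ to stable)
t=3 Δ0: clk=1 w3=0 w2=1 w1=1 w6=0 w0=0
  Δ1: clk:1→0
  (1Δ to stable)
t=4 Δ0: clk=0 w3=0 w2=1 w1=1 w6=0 w0=0
  Δ1: clk:0→1
  Δ2: w6:0→1
  Δ3: w3:0→1, w0:0→1
  Δ4: w3:1→0, w1:1→0
  Δ5: w1:0→1
  (5Δ to stable)
t=5 Δ0: clk=1 w3=0 w2=1 w1=1 w6=1 w0=1
  Δ1: clk:1→0
  (1Δ to stable)
t=6 Δ0: clk=0 w3=0 w2=1 w1=1 w6=1 w0=1
  Δ1: clk:0→1
  Δ2: w6:1→0
  Δ3: w3:0→1, w0:1→0
  Δ4: w3:1→0, w1:1→0
  Δ5: w1:0→1
  (5Δ to stable)
t=7 Δ0: clk=1 w3=0 w2=1 w1=1 w6=0 w0=0
  Δ1: clk:1→0
  (1Δ to stable)
t=8 Δ0: clk=0 w3=0 w2=1 w1=1 w6=0 w0=0
  Δ1: clk:0→1
  Δ2: w6:0→1
  Δ3: w3:0→1, w0:0→1
  Δ4: w3:1→0, w1:1→0
  Δ5: w1:0→1
  (5Δ to stable)
t=9 Δ0: clk=1 w3=0 w2=1 w1=1 w6=1 w0=1
  Δ1: clk:1→0
  (1Δ to stable)
t=10 Δ0: clk=0 w3=0 w2=1 w1=1 w6=1 w0=1
  Δ1: clk:0→1
  Δ2: w6:1→0
  Δ3: w3:0→1, w0:1→0
  Δ4: w3:1→0, w1:1→0
  Δ5: w1:0→1
  (5Δ to stable)
t=11 Δ0: clk=1 w3=0 w2=1 w1=1 w6=0 w0=0
  Δ1: clk:1→0
  (1Δ to stable)
t=12 Δ0: clk=0 w3=0 w2=1 w1=1 w6=0 w0=0
  Δ1: clk:0→1
  Δ2: w6:0→1
  Δ3: w3:0→1, w0:0→1
  Δ4: w3:1→0, w1:1→0
  Δ5: w1:0→1
  (5Δ to stable)

no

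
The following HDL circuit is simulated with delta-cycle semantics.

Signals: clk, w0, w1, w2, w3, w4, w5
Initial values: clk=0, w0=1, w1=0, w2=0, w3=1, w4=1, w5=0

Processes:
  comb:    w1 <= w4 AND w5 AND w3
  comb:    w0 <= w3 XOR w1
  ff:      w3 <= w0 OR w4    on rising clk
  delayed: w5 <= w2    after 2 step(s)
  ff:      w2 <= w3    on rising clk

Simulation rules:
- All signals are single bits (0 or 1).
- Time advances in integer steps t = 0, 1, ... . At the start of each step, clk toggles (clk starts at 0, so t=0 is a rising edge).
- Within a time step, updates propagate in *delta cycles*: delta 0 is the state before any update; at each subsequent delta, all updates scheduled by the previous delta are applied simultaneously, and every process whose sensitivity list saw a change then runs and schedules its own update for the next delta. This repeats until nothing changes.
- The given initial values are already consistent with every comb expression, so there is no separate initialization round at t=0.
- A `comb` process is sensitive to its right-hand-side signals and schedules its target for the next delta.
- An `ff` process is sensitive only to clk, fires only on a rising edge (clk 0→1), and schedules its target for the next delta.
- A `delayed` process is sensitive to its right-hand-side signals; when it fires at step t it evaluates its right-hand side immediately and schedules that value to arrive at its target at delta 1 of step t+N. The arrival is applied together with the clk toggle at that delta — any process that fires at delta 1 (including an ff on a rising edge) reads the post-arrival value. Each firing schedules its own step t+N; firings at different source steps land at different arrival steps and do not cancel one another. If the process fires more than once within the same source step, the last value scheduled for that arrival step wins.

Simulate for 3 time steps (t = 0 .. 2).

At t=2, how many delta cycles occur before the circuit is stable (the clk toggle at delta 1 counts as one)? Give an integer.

3

t=0 Δ0: clk=0 w3=1 w2=0 w0=1 w5=0 w4=1 w1=0
  Δ1: clk:0→1
  Δ2: w2:0→1
  (2Δ to stable)
t=1 Δ0: clk=1 w3=1 w2=1 w0=1 w5=0 w4=1 w1=0
  Δ1: clk:1→0
  (1Δ to stable)
t=2 Δ0: clk=0 w3=1 w2=1 w0=1 w5=0 w4=1 w1=0
  Δ1: clk:0→1, w5:0→1
  Δ2: w1:0→1
  Δ3: w0:1→0
  (3Δ to stable)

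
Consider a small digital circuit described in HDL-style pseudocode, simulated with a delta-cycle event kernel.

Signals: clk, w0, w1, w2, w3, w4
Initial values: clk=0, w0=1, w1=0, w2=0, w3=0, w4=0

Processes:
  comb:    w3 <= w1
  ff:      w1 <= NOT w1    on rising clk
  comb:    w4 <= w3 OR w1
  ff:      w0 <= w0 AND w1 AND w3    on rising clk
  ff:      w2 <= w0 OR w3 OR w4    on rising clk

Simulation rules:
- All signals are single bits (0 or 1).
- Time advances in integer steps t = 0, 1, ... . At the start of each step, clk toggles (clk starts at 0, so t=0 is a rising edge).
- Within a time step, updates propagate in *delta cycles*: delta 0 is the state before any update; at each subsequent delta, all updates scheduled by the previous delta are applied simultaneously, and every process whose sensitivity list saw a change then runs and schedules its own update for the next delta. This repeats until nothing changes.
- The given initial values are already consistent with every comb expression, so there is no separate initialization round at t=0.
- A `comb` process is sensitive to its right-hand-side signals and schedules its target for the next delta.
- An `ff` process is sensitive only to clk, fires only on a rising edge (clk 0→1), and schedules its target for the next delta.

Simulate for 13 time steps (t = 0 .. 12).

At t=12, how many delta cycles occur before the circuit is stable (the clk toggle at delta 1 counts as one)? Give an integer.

3

t0.Δ0 w2=0 w3=0 w4=0 w1=0 clk=0 w0=1
t0.Δ1 w2=0 w3=0 w4=0 w1=0 clk=1 w0=1
t0.Δ2 w2=1 w3=0 w4=0 w1=1 clk=1 w0=0
t0.Δ3 w2=1 w3=1 w4=1 w1=1 clk=1 w0=0
t1.Δ0 w2=1 w3=1 w4=1 w1=1 clk=1 w0=0
t1.Δ1 w2=1 w3=1 w4=1 w1=1 clk=0 w0=0
t2.Δ0 w2=1 w3=1 w4=1 w1=1 clk=0 w0=0
t2.Δ1 w2=1 w3=1 w4=1 w1=1 clk=1 w0=0
t2.Δ2 w2=1 w3=1 w4=1 w1=0 clk=1 w0=0
t2.Δ3 w2=1 w3=0 w4=1 w1=0 clk=1 w0=0
t2.Δ4 w2=1 w3=0 w4=0 w1=0 clk=1 w0=0
t3.Δ0 w2=1 w3=0 w4=0 w1=0 clk=1 w0=0
t3.Δ1 w2=1 w3=0 w4=0 w1=0 clk=0 w0=0
t4.Δ0 w2=1 w3=0 w4=0 w1=0 clk=0 w0=0
t4.Δ1 w2=1 w3=0 w4=0 w1=0 clk=1 w0=0
t4.Δ2 w2=0 w3=0 w4=0 w1=1 clk=1 w0=0
t4.Δ3 w2=0 w3=1 w4=1 w1=1 clk=1 w0=0
t5.Δ0 w2=0 w3=1 w4=1 w1=1 clk=1 w0=0
t5.Δ1 w2=0 w3=1 w4=1 w1=1 clk=0 w0=0
t6.Δ0 w2=0 w3=1 w4=1 w1=1 clk=0 w0=0
t6.Δ1 w2=0 w3=1 w4=1 w1=1 clk=1 w0=0
t6.Δ2 w2=1 w3=1 w4=1 w1=0 clk=1 w0=0
t6.Δ3 w2=1 w3=0 w4=1 w1=0 clk=1 w0=0
t6.Δ4 w2=1 w3=0 w4=0 w1=0 clk=1 w0=0
t7.Δ0 w2=1 w3=0 w4=0 w1=0 clk=1 w0=0
t7.Δ1 w2=1 w3=0 w4=0 w1=0 clk=0 w0=0
t8.Δ0 w2=1 w3=0 w4=0 w1=0 clk=0 w0=0
t8.Δ1 w2=1 w3=0 w4=0 w1=0 clk=1 w0=0
t8.Δ2 w2=0 w3=0 w4=0 w1=1 clk=1 w0=0
t8.Δ3 w2=0 w3=1 w4=1 w1=1 clk=1 w0=0
t9.Δ0 w2=0 w3=1 w4=1 w1=1 clk=1 w0=0
t9.Δ1 w2=0 w3=1 w4=1 w1=1 clk=0 w0=0
t10.Δ0 w2=0 w3=1 w4=1 w1=1 clk=0 w0=0
t10.Δ1 w2=0 w3=1 w4=1 w1=1 clk=1 w0=0
t10.Δ2 w2=1 w3=1 w4=1 w1=0 clk=1 w0=0
t10.Δ3 w2=1 w3=0 w4=1 w1=0 clk=1 w0=0
t10.Δ4 w2=1 w3=0 w4=0 w1=0 clk=1 w0=0
t11.Δ0 w2=1 w3=0 w4=0 w1=0 clk=1 w0=0
t11.Δ1 w2=1 w3=0 w4=0 w1=0 clk=0 w0=0
t12.Δ0 w2=1 w3=0 w4=0 w1=0 clk=0 w0=0
t12.Δ1 w2=1 w3=0 w4=0 w1=0 clk=1 w0=0
t12.Δ2 w2=0 w3=0 w4=0 w1=1 clk=1 w0=0
t12.Δ3 w2=0 w3=1 w4=1 w1=1 clk=1 w0=0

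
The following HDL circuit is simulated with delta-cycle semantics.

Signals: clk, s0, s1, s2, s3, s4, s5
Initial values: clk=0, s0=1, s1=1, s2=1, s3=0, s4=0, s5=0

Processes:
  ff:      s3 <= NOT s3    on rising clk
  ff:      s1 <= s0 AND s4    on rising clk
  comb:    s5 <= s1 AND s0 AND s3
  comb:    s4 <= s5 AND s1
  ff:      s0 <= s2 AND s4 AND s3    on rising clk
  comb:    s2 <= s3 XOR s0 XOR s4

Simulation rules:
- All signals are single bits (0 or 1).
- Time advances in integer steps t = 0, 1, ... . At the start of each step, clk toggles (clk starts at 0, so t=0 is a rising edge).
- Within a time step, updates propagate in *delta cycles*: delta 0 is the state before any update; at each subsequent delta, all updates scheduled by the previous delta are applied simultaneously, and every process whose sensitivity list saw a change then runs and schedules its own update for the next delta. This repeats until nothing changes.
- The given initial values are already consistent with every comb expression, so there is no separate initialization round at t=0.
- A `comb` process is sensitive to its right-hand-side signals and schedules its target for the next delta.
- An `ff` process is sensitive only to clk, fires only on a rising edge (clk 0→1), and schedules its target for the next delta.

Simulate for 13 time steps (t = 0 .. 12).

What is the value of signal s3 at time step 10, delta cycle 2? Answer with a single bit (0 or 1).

0

t0.Δ0 s3=0 s4=0 s5=0 s0=1 s1=1 clk=0 s2=1
t0.Δ1 s3=0 s4=0 s5=0 s0=1 s1=1 clk=1 s2=1
t0.Δ2 s3=1 s4=0 s5=0 s0=0 s1=0 clk=1 s2=1
t1.Δ0 s3=1 s4=0 s5=0 s0=0 s1=0 clk=1 s2=1
t1.Δ1 s3=1 s4=0 s5=0 s0=0 s1=0 clk=0 s2=1
t2.Δ0 s3=1 s4=0 s5=0 s0=0 s1=0 clk=0 s2=1
t2.Δ1 s3=1 s4=0 s5=0 s0=0 s1=0 clk=1 s2=1
t2.Δ2 s3=0 s4=0 s5=0 s0=0 s1=0 clk=1 s2=1
t2.Δ3 s3=0 s4=0 s5=0 s0=0 s1=0 clk=1 s2=0
t3.Δ0 s3=0 s4=0 s5=0 s0=0 s1=0 clk=1 s2=0
t3.Δ1 s3=0 s4=0 s5=0 s0=0 s1=0 clk=0 s2=0
t4.Δ0 s3=0 s4=0 s5=0 s0=0 s1=0 clk=0 s2=0
t4.Δ1 s3=0 s4=0 s5=0 s0=0 s1=0 clk=1 s2=0
t4.Δ2 s3=1 s4=0 s5=0 s0=0 s1=0 clk=1 s2=0
t4.Δ3 s3=1 s4=0 s5=0 s0=0 s1=0 clk=1 s2=1
t5.Δ0 s3=1 s4=0 s5=0 s0=0 s1=0 clk=1 s2=1
t5.Δ1 s3=1 s4=0 s5=0 s0=0 s1=0 clk=0 s2=1
t6.Δ0 s3=1 s4=0 s5=0 s0=0 s1=0 clk=0 s2=1
t6.Δ1 s3=1 s4=0 s5=0 s0=0 s1=0 clk=1 s2=1
t6.Δ2 s3=0 s4=0 s5=0 s0=0 s1=0 clk=1 s2=1
t6.Δ3 s3=0 s4=0 s5=0 s0=0 s1=0 clk=1 s2=0
t7.Δ0 s3=0 s4=0 s5=0 s0=0 s1=0 clk=1 s2=0
t7.Δ1 s3=0 s4=0 s5=0 s0=0 s1=0 clk=0 s2=0
t8.Δ0 s3=0 s4=0 s5=0 s0=0 s1=0 clk=0 s2=0
t8.Δ1 s3=0 s4=0 s5=0 s0=0 s1=0 clk=1 s2=0
t8.Δ2 s3=1 s4=0 s5=0 s0=0 s1=0 clk=1 s2=0
t8.Δ3 s3=1 s4=0 s5=0 s0=0 s1=0 clk=1 s2=1
t9.Δ0 s3=1 s4=0 s5=0 s0=0 s1=0 clk=1 s2=1
t9.Δ1 s3=1 s4=0 s5=0 s0=0 s1=0 clk=0 s2=1
t10.Δ0 s3=1 s4=0 s5=0 s0=0 s1=0 clk=0 s2=1
t10.Δ1 s3=1 s4=0 s5=0 s0=0 s1=0 clk=1 s2=1
t10.Δ2 s3=0 s4=0 s5=0 s0=0 s1=0 clk=1 s2=1
t10.Δ3 s3=0 s4=0 s5=0 s0=0 s1=0 clk=1 s2=0
t11.Δ0 s3=0 s4=0 s5=0 s0=0 s1=0 clk=1 s2=0
t11.Δ1 s3=0 s4=0 s5=0 s0=0 s1=0 clk=0 s2=0
t12.Δ0 s3=0 s4=0 s5=0 s0=0 s1=0 clk=0 s2=0
t12.Δ1 s3=0 s4=0 s5=0 s0=0 s1=0 clk=1 s2=0
t12.Δ2 s3=1 s4=0 s5=0 s0=0 s1=0 clk=1 s2=0
t12.Δ3 s3=1 s4=0 s5=0 s0=0 s1=0 clk=1 s2=1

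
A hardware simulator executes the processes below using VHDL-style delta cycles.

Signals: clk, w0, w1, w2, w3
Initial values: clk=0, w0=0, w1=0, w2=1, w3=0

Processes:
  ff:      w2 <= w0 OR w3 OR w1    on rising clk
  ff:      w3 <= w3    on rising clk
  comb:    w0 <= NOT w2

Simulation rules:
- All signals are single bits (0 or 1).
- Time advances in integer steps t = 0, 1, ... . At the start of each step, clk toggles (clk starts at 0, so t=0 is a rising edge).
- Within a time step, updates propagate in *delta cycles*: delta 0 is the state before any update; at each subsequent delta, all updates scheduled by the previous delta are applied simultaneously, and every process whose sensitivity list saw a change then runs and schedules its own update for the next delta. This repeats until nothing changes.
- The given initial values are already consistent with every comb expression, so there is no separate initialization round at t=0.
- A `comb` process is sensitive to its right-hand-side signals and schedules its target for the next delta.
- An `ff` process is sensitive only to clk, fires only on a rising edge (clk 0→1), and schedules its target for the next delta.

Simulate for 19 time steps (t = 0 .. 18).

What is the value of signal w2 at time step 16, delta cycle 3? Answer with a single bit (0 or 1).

[bits: clk,w1,w2,w0,w3]
t=0: Δ0=00100 Δ1=10100 Δ2=10000 Δ3=10010 | 3Δ
t=1: Δ0=10010 Δ1=00010 | 1Δ
t=2: Δ0=00010 Δ1=10010 Δ2=10110 Δ3=10100 | 3Δ
t=3: Δ0=10100 Δ1=00100 | 1Δ
t=4: Δ0=00100 Δ1=10100 Δ2=10000 Δ3=10010 | 3Δ
t=5: Δ0=10010 Δ1=00010 | 1Δ
t=6: Δ0=00010 Δ1=10010 Δ2=10110 Δ3=10100 | 3Δ
t=7: Δ0=10100 Δ1=00100 | 1Δ
t=8: Δ0=00100 Δ1=10100 Δ2=10000 Δ3=10010 | 3Δ
t=9: Δ0=10010 Δ1=00010 | 1Δ
t=10: Δ0=00010 Δ1=10010 Δ2=10110 Δ3=10100 | 3Δ
t=11: Δ0=10100 Δ1=00100 | 1Δ
t=12: Δ0=00100 Δ1=10100 Δ2=10000 Δ3=10010 | 3Δ
t=13: Δ0=10010 Δ1=00010 | 1Δ
t=14: Δ0=00010 Δ1=10010 Δ2=10110 Δ3=10100 | 3Δ
t=15: Δ0=10100 Δ1=00100 | 1Δ
t=16: Δ0=00100 Δ1=10100 Δ2=10000 Δ3=10010 | 3Δ
t=17: Δ0=10010 Δ1=00010 | 1Δ
t=18: Δ0=00010 Δ1=10010 Δ2=10110 Δ3=10100 | 3Δ

0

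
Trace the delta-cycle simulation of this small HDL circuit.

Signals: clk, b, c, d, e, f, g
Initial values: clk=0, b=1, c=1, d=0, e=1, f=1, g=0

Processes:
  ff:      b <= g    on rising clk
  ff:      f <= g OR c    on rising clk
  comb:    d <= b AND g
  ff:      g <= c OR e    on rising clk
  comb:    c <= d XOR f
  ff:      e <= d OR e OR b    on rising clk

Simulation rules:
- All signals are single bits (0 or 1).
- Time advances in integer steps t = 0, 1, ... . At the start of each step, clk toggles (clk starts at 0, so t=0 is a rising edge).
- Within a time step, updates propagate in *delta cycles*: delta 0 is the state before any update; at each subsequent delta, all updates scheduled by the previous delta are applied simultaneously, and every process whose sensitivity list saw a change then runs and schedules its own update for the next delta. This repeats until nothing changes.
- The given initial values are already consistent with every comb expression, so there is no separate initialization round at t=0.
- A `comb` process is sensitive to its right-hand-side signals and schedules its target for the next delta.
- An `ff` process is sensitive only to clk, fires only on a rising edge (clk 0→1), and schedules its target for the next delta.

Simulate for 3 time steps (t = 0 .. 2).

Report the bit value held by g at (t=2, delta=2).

1

[bits: d,g,e,f,clk,b,c]
t=0: Δ0=0011011 Δ1=0011111 Δ2=0111101 | 2Δ
t=1: Δ0=0111101 Δ1=0111001 | 1Δ
t=2: Δ0=0111001 Δ1=0111101 Δ2=0111111 Δ3=1111111 Δ4=1111110 | 4Δ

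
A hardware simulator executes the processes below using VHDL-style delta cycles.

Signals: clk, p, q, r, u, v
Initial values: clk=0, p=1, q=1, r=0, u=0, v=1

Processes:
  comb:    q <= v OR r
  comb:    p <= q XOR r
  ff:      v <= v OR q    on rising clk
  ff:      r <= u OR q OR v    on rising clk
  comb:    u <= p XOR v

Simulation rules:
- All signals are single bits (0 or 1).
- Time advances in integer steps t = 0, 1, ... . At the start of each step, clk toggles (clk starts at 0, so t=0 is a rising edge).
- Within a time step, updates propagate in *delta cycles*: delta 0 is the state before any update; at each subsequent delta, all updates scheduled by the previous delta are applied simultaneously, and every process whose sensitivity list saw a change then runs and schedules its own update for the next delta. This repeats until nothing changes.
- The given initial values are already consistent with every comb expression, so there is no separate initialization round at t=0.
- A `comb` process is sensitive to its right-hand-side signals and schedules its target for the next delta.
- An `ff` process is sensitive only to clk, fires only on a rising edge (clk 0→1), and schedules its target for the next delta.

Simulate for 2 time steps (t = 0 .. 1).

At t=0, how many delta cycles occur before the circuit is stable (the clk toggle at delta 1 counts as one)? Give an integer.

[bits: q,u,clk,p,v,r]
t=0: Δ0=100110 Δ1=101110 Δ2=101111 Δ3=101011 Δ4=111011 | 4Δ
t=1: Δ0=111011 Δ1=110011 | 1Δ

4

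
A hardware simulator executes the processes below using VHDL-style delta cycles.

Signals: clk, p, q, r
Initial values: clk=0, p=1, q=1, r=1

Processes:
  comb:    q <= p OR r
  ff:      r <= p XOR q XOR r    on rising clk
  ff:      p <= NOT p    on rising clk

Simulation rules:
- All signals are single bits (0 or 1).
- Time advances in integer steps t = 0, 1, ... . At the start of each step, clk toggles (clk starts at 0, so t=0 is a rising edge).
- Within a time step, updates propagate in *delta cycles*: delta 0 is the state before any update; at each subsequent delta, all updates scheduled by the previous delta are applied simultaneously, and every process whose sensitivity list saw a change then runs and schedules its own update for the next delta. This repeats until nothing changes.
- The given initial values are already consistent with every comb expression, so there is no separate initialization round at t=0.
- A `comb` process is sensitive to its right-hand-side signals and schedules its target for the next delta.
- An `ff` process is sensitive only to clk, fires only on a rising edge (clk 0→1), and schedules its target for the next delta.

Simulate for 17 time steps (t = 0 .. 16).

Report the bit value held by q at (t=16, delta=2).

1

[bits: clk,p,q,r]
t=0: Δ0=0111 Δ1=1111 Δ2=1011 | 2Δ
t=1: Δ0=1011 Δ1=0011 | 1Δ
t=2: Δ0=0011 Δ1=1011 Δ2=1110 | 2Δ
t=3: Δ0=1110 Δ1=0110 | 1Δ
t=4: Δ0=0110 Δ1=1110 Δ2=1010 Δ3=1000 | 3Δ
t=5: Δ0=1000 Δ1=0000 | 1Δ
t=6: Δ0=0000 Δ1=1000 Δ2=1100 Δ3=1110 | 3Δ
t=7: Δ0=1110 Δ1=0110 | 1Δ
t=8: Δ0=0110 Δ1=1110 Δ2=1010 Δ3=1000 | 3Δ
t=9: Δ0=1000 Δ1=0000 | 1Δ
t=10: Δ0=0000 Δ1=1000 Δ2=1100 Δ3=1110 | 3Δ
t=11: Δ0=1110 Δ1=0110 | 1Δ
t=12: Δ0=0110 Δ1=1110 Δ2=1010 Δ3=1000 | 3Δ
t=13: Δ0=1000 Δ1=0000 | 1Δ
t=14: Δ0=0000 Δ1=1000 Δ2=1100 Δ3=1110 | 3Δ
t=15: Δ0=1110 Δ1=0110 | 1Δ
t=16: Δ0=0110 Δ1=1110 Δ2=1010 Δ3=1000 | 3Δ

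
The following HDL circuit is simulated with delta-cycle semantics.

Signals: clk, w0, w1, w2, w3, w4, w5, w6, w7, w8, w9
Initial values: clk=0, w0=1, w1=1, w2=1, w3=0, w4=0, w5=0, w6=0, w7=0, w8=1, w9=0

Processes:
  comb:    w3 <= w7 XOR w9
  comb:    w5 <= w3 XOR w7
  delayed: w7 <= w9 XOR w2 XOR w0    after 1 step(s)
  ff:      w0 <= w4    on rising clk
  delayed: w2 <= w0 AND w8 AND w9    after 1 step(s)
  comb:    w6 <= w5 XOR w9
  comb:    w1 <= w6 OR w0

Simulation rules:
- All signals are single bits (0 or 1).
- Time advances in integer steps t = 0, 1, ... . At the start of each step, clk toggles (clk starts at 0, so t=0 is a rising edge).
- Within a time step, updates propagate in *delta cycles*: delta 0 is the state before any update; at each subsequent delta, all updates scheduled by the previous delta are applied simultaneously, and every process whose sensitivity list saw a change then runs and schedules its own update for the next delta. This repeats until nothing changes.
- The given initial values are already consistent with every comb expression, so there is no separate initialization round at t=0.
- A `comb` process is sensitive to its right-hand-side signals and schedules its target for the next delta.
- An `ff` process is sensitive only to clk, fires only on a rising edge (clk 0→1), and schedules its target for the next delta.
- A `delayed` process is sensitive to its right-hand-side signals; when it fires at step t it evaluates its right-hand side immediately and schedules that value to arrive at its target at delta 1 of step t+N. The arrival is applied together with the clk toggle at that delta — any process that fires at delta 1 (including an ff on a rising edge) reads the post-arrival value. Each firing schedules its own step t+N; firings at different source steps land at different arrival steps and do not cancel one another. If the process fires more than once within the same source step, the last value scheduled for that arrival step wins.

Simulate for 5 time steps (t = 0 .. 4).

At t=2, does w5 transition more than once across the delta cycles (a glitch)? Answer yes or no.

yes

[bits: w6,clk,w1,w8,w9,w5,w3,w7,w4,w2,w0]
t=0: Δ0=00110000011 Δ1=01110000011 Δ2=01110000010 Δ3=01010000010 | 3Δ
t=1: Δ0=01010000010 Δ1=00010001000 Δ2=00010111000 Δ3=10010011000 Δ4=00110011000 Δ5=00010011000 | 5Δ
t=2: Δ0=00010011000 Δ1=01010010000 Δ2=01010100000 Δ3=11010000000 Δ4=01110000000 Δ5=01010000000 | 5Δ
t=3: Δ0=01010000000 Δ1=00010000000 | 1Δ
t=4: Δ0=00010000000 Δ1=01010000000 | 1Δ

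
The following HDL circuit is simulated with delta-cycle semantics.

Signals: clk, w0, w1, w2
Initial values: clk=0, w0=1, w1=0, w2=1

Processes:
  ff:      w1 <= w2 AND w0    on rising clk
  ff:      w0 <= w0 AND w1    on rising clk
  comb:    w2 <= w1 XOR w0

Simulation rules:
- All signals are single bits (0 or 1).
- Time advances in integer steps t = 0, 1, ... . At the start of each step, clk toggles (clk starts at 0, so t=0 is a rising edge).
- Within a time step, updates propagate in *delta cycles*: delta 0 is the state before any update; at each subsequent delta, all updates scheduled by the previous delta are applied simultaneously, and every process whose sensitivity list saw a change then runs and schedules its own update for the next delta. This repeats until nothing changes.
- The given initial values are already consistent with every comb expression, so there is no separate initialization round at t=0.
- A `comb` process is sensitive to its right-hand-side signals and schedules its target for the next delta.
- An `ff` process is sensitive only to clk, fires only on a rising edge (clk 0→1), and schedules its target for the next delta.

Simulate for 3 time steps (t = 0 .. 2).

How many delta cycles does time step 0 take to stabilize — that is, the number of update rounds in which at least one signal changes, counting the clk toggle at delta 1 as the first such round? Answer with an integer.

2

t=0 Δ0: w1=0 w0=1 w2=1 clk=0
  Δ1: clk:0→1
  Δ2: w1:0→1, w0:1→0
  (2Δ to stable)
t=1 Δ0: w1=1 w0=0 w2=1 clk=1
  Δ1: clk:1→0
  (1Δ to stable)
t=2 Δ0: w1=1 w0=0 w2=1 clk=0
  Δ1: clk:0→1
  Δ2: w1:1→0
  Δ3: w2:1→0
  (3Δ to stable)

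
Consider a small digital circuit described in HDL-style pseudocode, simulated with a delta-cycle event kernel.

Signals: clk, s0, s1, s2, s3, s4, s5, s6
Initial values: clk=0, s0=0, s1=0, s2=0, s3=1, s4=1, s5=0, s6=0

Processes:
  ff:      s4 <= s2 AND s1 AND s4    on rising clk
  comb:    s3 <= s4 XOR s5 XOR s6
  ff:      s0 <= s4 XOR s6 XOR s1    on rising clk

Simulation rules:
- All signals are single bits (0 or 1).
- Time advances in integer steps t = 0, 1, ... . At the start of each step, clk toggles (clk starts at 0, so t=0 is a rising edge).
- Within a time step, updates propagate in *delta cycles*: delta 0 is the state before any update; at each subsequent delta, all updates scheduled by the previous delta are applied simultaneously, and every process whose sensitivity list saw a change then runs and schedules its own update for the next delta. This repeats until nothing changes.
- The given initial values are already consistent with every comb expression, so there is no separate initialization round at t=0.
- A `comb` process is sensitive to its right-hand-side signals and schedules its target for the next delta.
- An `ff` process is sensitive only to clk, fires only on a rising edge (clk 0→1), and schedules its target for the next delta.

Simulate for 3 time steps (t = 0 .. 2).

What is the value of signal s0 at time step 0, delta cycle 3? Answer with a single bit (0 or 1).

t=0 Δ0: s2=0 s6=0 clk=0 s1=0 s5=0 s0=0 s4=1 s3=1
  Δ1: clk:0→1
  Δ2: s0:0→1, s4:1→0
  Δ3: s3:1→0
  (3Δ to stable)
t=1 Δ0: s2=0 s6=0 clk=1 s1=0 s5=0 s0=1 s4=0 s3=0
  Δ1: clk:1→0
  (1Δ to stable)
t=2 Δ0: s2=0 s6=0 clk=0 s1=0 s5=0 s0=1 s4=0 s3=0
  Δ1: clk:0→1
  Δ2: s0:1→0
  (2Δ to stable)

1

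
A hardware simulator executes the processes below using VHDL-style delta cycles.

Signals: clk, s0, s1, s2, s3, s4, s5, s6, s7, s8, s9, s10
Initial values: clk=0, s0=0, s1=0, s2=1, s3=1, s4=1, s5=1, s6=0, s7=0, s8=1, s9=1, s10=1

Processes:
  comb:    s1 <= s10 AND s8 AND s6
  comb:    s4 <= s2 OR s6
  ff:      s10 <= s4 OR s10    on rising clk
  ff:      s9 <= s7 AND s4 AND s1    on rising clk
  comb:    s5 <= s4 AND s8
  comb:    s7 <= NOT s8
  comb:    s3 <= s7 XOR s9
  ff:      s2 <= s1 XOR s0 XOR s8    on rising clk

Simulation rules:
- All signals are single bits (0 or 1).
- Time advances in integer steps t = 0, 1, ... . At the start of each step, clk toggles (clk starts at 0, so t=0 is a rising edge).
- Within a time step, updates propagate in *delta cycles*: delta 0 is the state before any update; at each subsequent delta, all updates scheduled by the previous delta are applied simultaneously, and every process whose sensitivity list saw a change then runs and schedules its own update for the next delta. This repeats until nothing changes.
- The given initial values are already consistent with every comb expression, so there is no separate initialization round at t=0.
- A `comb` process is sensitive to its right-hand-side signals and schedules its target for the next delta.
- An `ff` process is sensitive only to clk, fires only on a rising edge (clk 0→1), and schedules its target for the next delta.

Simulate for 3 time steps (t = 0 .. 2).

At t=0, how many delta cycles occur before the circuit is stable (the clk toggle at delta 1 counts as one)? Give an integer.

3

t0.Δ0 s8=1 s5=1 s10=1 s6=0 clk=0 s9=1 s4=1 s1=0 s2=1 s7=0 s3=1 s0=0
t0.Δ1 s8=1 s5=1 s10=1 s6=0 clk=1 s9=1 s4=1 s1=0 s2=1 s7=0 s3=1 s0=0
t0.Δ2 s8=1 s5=1 s10=1 s6=0 clk=1 s9=0 s4=1 s1=0 s2=1 s7=0 s3=1 s0=0
t0.Δ3 s8=1 s5=1 s10=1 s6=0 clk=1 s9=0 s4=1 s1=0 s2=1 s7=0 s3=0 s0=0
t1.Δ0 s8=1 s5=1 s10=1 s6=0 clk=1 s9=0 s4=1 s1=0 s2=1 s7=0 s3=0 s0=0
t1.Δ1 s8=1 s5=1 s10=1 s6=0 clk=0 s9=0 s4=1 s1=0 s2=1 s7=0 s3=0 s0=0
t2.Δ0 s8=1 s5=1 s10=1 s6=0 clk=0 s9=0 s4=1 s1=0 s2=1 s7=0 s3=0 s0=0
t2.Δ1 s8=1 s5=1 s10=1 s6=0 clk=1 s9=0 s4=1 s1=0 s2=1 s7=0 s3=0 s0=0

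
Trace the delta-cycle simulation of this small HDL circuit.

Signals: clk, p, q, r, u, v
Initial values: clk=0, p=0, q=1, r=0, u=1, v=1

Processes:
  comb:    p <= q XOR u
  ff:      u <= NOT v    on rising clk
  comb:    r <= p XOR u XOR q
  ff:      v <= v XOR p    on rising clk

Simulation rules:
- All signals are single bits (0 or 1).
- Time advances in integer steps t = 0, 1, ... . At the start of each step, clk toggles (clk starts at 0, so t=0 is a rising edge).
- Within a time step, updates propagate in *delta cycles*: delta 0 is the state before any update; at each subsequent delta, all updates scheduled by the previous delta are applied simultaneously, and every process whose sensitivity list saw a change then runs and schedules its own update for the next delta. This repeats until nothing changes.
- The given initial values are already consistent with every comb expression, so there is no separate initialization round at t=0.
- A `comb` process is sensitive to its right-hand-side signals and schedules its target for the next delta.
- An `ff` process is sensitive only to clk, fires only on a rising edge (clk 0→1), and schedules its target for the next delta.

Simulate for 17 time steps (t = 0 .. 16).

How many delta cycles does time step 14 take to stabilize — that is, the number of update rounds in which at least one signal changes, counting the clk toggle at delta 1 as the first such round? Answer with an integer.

2

t0.Δ0 r=0 q=1 u=1 v=1 clk=0 p=0
t0.Δ1 r=0 q=1 u=1 v=1 clk=1 p=0
t0.Δ2 r=0 q=1 u=0 v=1 clk=1 p=0
t0.Δ3 r=1 q=1 u=0 v=1 clk=1 p=1
t0.Δ4 r=0 q=1 u=0 v=1 clk=1 p=1
t1.Δ0 r=0 q=1 u=0 v=1 clk=1 p=1
t1.Δ1 r=0 q=1 u=0 v=1 clk=0 p=1
t2.Δ0 r=0 q=1 u=0 v=1 clk=0 p=1
t2.Δ1 r=0 q=1 u=0 v=1 clk=1 p=1
t2.Δ2 r=0 q=1 u=0 v=0 clk=1 p=1
t3.Δ0 r=0 q=1 u=0 v=0 clk=1 p=1
t3.Δ1 r=0 q=1 u=0 v=0 clk=0 p=1
t4.Δ0 r=0 q=1 u=0 v=0 clk=0 p=1
t4.Δ1 r=0 q=1 u=0 v=0 clk=1 p=1
t4.Δ2 r=0 q=1 u=1 v=1 clk=1 p=1
t4.Δ3 r=1 q=1 u=1 v=1 clk=1 p=0
t4.Δ4 r=0 q=1 u=1 v=1 clk=1 p=0
t5.Δ0 r=0 q=1 u=1 v=1 clk=1 p=0
t5.Δ1 r=0 q=1 u=1 v=1 clk=0 p=0
t6.Δ0 r=0 q=1 u=1 v=1 clk=0 p=0
t6.Δ1 r=0 q=1 u=1 v=1 clk=1 p=0
t6.Δ2 r=0 q=1 u=0 v=1 clk=1 p=0
t6.Δ3 r=1 q=1 u=0 v=1 clk=1 p=1
t6.Δ4 r=0 q=1 u=0 v=1 clk=1 p=1
t7.Δ0 r=0 q=1 u=0 v=1 clk=1 p=1
t7.Δ1 r=0 q=1 u=0 v=1 clk=0 p=1
t8.Δ0 r=0 q=1 u=0 v=1 clk=0 p=1
t8.Δ1 r=0 q=1 u=0 v=1 clk=1 p=1
t8.Δ2 r=0 q=1 u=0 v=0 clk=1 p=1
t9.Δ0 r=0 q=1 u=0 v=0 clk=1 p=1
t9.Δ1 r=0 q=1 u=0 v=0 clk=0 p=1
t10.Δ0 r=0 q=1 u=0 v=0 clk=0 p=1
t10.Δ1 r=0 q=1 u=0 v=0 clk=1 p=1
t10.Δ2 r=0 q=1 u=1 v=1 clk=1 p=1
t10.Δ3 r=1 q=1 u=1 v=1 clk=1 p=0
t10.Δ4 r=0 q=1 u=1 v=1 clk=1 p=0
t11.Δ0 r=0 q=1 u=1 v=1 clk=1 p=0
t11.Δ1 r=0 q=1 u=1 v=1 clk=0 p=0
t12.Δ0 r=0 q=1 u=1 v=1 clk=0 p=0
t12.Δ1 r=0 q=1 u=1 v=1 clk=1 p=0
t12.Δ2 r=0 q=1 u=0 v=1 clk=1 p=0
t12.Δ3 r=1 q=1 u=0 v=1 clk=1 p=1
t12.Δ4 r=0 q=1 u=0 v=1 clk=1 p=1
t13.Δ0 r=0 q=1 u=0 v=1 clk=1 p=1
t13.Δ1 r=0 q=1 u=0 v=1 clk=0 p=1
t14.Δ0 r=0 q=1 u=0 v=1 clk=0 p=1
t14.Δ1 r=0 q=1 u=0 v=1 clk=1 p=1
t14.Δ2 r=0 q=1 u=0 v=0 clk=1 p=1
t15.Δ0 r=0 q=1 u=0 v=0 clk=1 p=1
t15.Δ1 r=0 q=1 u=0 v=0 clk=0 p=1
t16.Δ0 r=0 q=1 u=0 v=0 clk=0 p=1
t16.Δ1 r=0 q=1 u=0 v=0 clk=1 p=1
t16.Δ2 r=0 q=1 u=1 v=1 clk=1 p=1
t16.Δ3 r=1 q=1 u=1 v=1 clk=1 p=0
t16.Δ4 r=0 q=1 u=1 v=1 clk=1 p=0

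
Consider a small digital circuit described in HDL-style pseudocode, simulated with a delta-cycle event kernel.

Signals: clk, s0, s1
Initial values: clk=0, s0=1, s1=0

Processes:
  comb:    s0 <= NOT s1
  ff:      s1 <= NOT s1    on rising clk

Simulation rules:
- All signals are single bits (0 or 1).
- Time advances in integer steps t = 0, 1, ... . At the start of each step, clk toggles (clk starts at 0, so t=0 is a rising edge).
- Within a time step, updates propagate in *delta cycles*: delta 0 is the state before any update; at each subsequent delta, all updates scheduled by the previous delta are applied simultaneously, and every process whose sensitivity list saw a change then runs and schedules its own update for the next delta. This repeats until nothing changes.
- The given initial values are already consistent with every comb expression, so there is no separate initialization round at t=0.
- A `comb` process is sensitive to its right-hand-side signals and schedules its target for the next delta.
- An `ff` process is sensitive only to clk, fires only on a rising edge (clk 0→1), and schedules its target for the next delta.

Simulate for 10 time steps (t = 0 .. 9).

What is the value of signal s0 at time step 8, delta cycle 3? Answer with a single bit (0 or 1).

0

t=0 Δ0: clk=0 s1=0 s0=1
  Δ1: clk:0→1
  Δ2: s1:0→1
  Δ3: s0:1→0
  (3Δ to stable)
t=1 Δ0: clk=1 s1=1 s0=0
  Δ1: clk:1→0
  (1Δ to stable)
t=2 Δ0: clk=0 s1=1 s0=0
  Δ1: clk:0→1
  Δ2: s1:1→0
  Δ3: s0:0→1
  (3Δ to stable)
t=3 Δ0: clk=1 s1=0 s0=1
  Δ1: clk:1→0
  (1Δ to stable)
t=4 Δ0: clk=0 s1=0 s0=1
  Δ1: clk:0→1
  Δ2: s1:0→1
  Δ3: s0:1→0
  (3Δ to stable)
t=5 Δ0: clk=1 s1=1 s0=0
  Δ1: clk:1→0
  (1Δ to stable)
t=6 Δ0: clk=0 s1=1 s0=0
  Δ1: clk:0→1
  Δ2: s1:1→0
  Δ3: s0:0→1
  (3Δ to stable)
t=7 Δ0: clk=1 s1=0 s0=1
  Δ1: clk:1→0
  (1Δ to stable)
t=8 Δ0: clk=0 s1=0 s0=1
  Δ1: clk:0→1
  Δ2: s1:0→1
  Δ3: s0:1→0
  (3Δ to stable)
t=9 Δ0: clk=1 s1=1 s0=0
  Δ1: clk:1→0
  (1Δ to stable)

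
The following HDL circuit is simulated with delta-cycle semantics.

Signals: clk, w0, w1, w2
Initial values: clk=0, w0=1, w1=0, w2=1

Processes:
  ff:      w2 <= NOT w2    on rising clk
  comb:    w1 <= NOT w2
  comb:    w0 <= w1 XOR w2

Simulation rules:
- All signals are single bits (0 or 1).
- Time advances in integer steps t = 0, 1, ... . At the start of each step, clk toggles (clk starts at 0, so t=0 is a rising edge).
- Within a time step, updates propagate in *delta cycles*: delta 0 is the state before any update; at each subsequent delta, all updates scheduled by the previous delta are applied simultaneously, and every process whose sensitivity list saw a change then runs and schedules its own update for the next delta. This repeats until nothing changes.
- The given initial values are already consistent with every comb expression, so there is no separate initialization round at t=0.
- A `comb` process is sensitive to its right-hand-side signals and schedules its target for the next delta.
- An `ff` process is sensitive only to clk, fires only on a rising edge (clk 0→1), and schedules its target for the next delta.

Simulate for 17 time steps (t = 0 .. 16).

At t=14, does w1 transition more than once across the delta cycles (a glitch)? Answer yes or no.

[bits: w0,w1,w2,clk]
t=0: Δ0=1010 Δ1=1011 Δ2=1001 Δ3=0101 Δ4=1101 | 4Δ
t=1: Δ0=1101 Δ1=1100 | 1Δ
t=2: Δ0=1100 Δ1=1101 Δ2=1111 Δ3=0011 Δ4=1011 | 4Δ
t=3: Δ0=1011 Δ1=1010 | 1Δ
t=4: Δ0=1010 Δ1=1011 Δ2=1001 Δ3=0101 Δ4=1101 | 4Δ
t=5: Δ0=1101 Δ1=1100 | 1Δ
t=6: Δ0=1100 Δ1=1101 Δ2=1111 Δ3=0011 Δ4=1011 | 4Δ
t=7: Δ0=1011 Δ1=1010 | 1Δ
t=8: Δ0=1010 Δ1=1011 Δ2=1001 Δ3=0101 Δ4=1101 | 4Δ
t=9: Δ0=1101 Δ1=1100 | 1Δ
t=10: Δ0=1100 Δ1=1101 Δ2=1111 Δ3=0011 Δ4=1011 | 4Δ
t=11: Δ0=1011 Δ1=1010 | 1Δ
t=12: Δ0=1010 Δ1=1011 Δ2=1001 Δ3=0101 Δ4=1101 | 4Δ
t=13: Δ0=1101 Δ1=1100 | 1Δ
t=14: Δ0=1100 Δ1=1101 Δ2=1111 Δ3=0011 Δ4=1011 | 4Δ
t=15: Δ0=1011 Δ1=1010 | 1Δ
t=16: Δ0=1010 Δ1=1011 Δ2=1001 Δ3=0101 Δ4=1101 | 4Δ

no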